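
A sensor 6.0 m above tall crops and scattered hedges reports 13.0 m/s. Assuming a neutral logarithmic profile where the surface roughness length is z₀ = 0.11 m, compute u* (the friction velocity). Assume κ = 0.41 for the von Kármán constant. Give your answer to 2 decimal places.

u* ≈ 1.33 m/s

Log law: V(z) = (u*/κ) · ln(z/z₀) ⇒ u* = κ · V / ln(z/z₀)
u* = 0.41 × 13.0 / ln(6.0/0.11) = 0.41 × 13.0 / 3.9990
   = 5.3300 / 3.9990 = 1.3328 m/s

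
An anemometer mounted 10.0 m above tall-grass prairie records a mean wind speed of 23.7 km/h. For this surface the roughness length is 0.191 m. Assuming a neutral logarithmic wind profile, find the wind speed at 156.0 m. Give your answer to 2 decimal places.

Log law: V(z) ∝ ln(z/z₀), so V₂/V₁ = ln(z₂/z₀) / ln(z₁/z₀).
ln(156.0/0.191) = 6.7053, ln(10.0/0.191) = 3.9581
V₂ = 23.7 × 6.7053/3.9581 = 23.7 × 1.6941 = 40.1500 km/h

40.15 km/h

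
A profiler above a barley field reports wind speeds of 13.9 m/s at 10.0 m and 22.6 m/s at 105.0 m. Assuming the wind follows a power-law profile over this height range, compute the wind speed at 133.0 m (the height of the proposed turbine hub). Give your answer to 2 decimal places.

First find α: α = ln(V₂/V₁)/ln(z₂/z₁) = ln(22.6/13.9)/ln(105.0/10.0) = 0.48606/2.35138 = 0.2067
Extrapolate from 105.0 m to 133.0 m: V₃ = 22.6 × (133.0/105.0)^0.2067 = 22.6 × 1.0501 = 23.7318 m/s

23.73 m/s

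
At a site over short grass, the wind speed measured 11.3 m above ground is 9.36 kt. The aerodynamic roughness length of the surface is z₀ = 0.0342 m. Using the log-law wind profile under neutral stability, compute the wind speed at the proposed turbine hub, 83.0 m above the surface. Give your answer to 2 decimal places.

12.58 kt

Log law: V(z) ∝ ln(z/z₀), so V₂/V₁ = ln(z₂/z₀) / ln(z₁/z₀).
ln(83.0/0.0342) = 7.7944, ln(11.3/0.0342) = 5.8003
V₂ = 9.36 × 7.7944/5.8003 = 9.36 × 1.3438 = 12.5778 kt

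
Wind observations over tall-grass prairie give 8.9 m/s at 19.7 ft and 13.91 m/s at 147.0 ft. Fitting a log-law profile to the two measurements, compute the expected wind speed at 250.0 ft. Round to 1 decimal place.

15.2 m/s

Log law: V ∝ ln(z/z₀). From the pair, with r = V₁/V₂ = 0.63983,
ln z₀ = (ln z₁ − r·ln z₂)/(1 − r) = (2.9806 − 0.63983×4.9904)/0.36017 = -0.5897 → z₀ = 0.5545 ft
V₃ = V₁ · ln(z₃/z₀)/ln(z₁/z₀) = 8.9 × 6.1112/3.5703 = 15.2337 m/s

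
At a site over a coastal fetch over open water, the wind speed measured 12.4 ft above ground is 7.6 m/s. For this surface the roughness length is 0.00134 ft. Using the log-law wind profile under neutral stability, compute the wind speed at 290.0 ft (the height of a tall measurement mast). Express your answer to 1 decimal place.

Log law: V(z) ∝ ln(z/z₀), so V₂/V₁ = ln(z₂/z₀) / ln(z₁/z₀).
ln(290.0/0.00134) = 12.2850, ln(12.4/0.00134) = 9.1328
V₂ = 7.6 × 12.2850/9.1328 = 7.6 × 1.3452 = 10.2231 m/s

10.2 m/s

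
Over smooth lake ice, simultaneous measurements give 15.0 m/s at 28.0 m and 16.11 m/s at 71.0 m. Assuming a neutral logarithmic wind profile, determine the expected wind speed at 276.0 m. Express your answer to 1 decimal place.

17.7 m/s

Log law: V ∝ ln(z/z₀). From the pair, with r = V₁/V₂ = 0.93110,
ln z₀ = (ln z₁ − r·ln z₂)/(1 − r) = (3.3322 − 0.93110×4.2627)/0.06890 = -9.2418 → z₀ = 0.00009690 m
V₃ = V₁ · ln(z₃/z₀)/ln(z₁/z₀) = 15.0 × 14.8622/12.5740 = 17.7297 m/s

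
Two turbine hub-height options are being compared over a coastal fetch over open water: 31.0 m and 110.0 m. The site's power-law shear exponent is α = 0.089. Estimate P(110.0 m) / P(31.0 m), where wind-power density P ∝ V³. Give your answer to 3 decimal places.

1.402

Speed ratio: V_B/V_A = (z_B/z_A)^α = (110.0/31.0)^0.089 = (3.5484)^0.089 = 1.11932
Power-density ratio: P_B/P_A = (V_B/V_A)³ = (1.11932)³ = 1.40236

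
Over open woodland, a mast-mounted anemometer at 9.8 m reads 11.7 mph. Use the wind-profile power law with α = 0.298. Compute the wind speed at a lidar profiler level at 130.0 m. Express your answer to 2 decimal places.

Power-law profile: V₂ = V₁ · (z₂/z₁)^α
V₂ = 11.7 × (130.0/9.8)^0.298 = 11.7 × (13.2653)^0.298
    = 11.7 × 2.1606 = 25.2788 mph

25.28 mph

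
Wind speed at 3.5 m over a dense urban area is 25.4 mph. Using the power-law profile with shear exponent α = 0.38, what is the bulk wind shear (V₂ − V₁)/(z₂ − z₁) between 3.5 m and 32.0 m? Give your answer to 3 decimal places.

1.175 mph/m

Power law: V₂ = V₁ · (z₂/z₁)^α = 25.4 × (9.1429)^0.38 = 58.8904 mph
ΔV/Δz = (58.8904 − 25.4)/(32.0 − 3.5) = 33.4904/28.5000 = 1.17510 mph/m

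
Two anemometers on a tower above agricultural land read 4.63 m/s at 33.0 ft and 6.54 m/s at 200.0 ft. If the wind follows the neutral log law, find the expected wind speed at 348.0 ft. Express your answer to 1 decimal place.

7.1 m/s

Log law: V ∝ ln(z/z₀). From the pair, with r = V₁/V₂ = 0.70795,
ln z₀ = (ln z₁ − r·ln z₂)/(1 − r) = (3.4965 − 0.70795×5.2983)/0.29205 = -0.8712 → z₀ = 0.4184 ft
V₃ = V₁ · ln(z₃/z₀)/ln(z₁/z₀) = 4.63 × 6.7234/4.3677 = 7.1271 m/s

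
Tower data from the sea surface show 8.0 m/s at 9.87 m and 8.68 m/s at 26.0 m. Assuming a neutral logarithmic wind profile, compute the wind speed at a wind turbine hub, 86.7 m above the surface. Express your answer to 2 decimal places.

9.53 m/s

Log law: V ∝ ln(z/z₀). From the pair, with r = V₁/V₂ = 0.92166,
ln z₀ = (ln z₁ − r·ln z₂)/(1 − r) = (2.2895 − 0.92166×3.2581)/0.07834 = -9.1058 → z₀ = 0.0001110 m
V₃ = V₁ · ln(z₃/z₀)/ln(z₁/z₀) = 8.0 × 13.5682/11.3953 = 9.5255 m/s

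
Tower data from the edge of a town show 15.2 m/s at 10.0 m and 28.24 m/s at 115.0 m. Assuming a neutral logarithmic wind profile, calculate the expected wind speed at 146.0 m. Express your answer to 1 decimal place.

Log law: V ∝ ln(z/z₀). From the pair, with r = V₁/V₂ = 0.53824,
ln z₀ = (ln z₁ − r·ln z₂)/(1 − r) = (2.3026 − 0.53824×4.7449)/0.46176 = -0.5443 → z₀ = 0.5802 m
V₃ = V₁ · ln(z₃/z₀)/ln(z₁/z₀) = 15.2 × 5.5279/2.8469 = 29.5143 m/s

29.5 m/s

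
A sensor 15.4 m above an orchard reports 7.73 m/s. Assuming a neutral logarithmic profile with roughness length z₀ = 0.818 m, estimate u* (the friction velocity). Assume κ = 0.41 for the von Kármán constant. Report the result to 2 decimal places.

u* ≈ 1.08 m/s

Log law: V(z) = (u*/κ) · ln(z/z₀) ⇒ u* = κ · V / ln(z/z₀)
u* = 0.41 × 7.73 / ln(15.4/0.818) = 0.41 × 7.73 / 2.9353
   = 3.1693 / 2.9353 = 1.0797 m/s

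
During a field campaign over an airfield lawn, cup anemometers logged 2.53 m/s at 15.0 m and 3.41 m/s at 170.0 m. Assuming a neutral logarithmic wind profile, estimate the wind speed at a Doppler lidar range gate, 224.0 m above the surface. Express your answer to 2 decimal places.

Log law: V ∝ ln(z/z₀). From the pair, with r = V₁/V₂ = 0.74194,
ln z₀ = (ln z₁ − r·ln z₂)/(1 − r) = (2.7081 − 0.74194×5.1358)/0.25806 = -4.2717 → z₀ = 0.01396 m
V₃ = V₁ · ln(z₃/z₀)/ln(z₁/z₀) = 2.53 × 9.6834/6.9798 = 3.5100 m/s

3.51 m/s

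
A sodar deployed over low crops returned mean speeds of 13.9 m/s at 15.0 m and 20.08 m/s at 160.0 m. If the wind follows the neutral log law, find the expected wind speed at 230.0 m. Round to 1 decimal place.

Log law: V ∝ ln(z/z₀). From the pair, with r = V₁/V₂ = 0.69223,
ln z₀ = (ln z₁ − r·ln z₂)/(1 − r) = (2.7081 − 0.69223×5.0752)/0.30777 = -2.6161 → z₀ = 0.07309 m
V₃ = V₁ · ln(z₃/z₀)/ln(z₁/z₀) = 13.9 × 8.0541/5.3241 = 21.0275 m/s

21.0 m/s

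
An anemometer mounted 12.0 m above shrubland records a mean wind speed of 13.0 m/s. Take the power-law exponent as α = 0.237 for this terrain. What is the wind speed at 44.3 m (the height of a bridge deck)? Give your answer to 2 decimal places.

17.72 m/s

Power-law profile: V₂ = V₁ · (z₂/z₁)^α
V₂ = 13.0 × (44.3/12.0)^0.237 = 13.0 × (3.6917)^0.237
    = 13.0 × 1.3628 = 17.7164 m/s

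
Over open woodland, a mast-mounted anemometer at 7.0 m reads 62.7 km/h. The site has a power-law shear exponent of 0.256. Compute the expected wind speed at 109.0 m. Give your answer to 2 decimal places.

Power-law profile: V₂ = V₁ · (z₂/z₁)^α
V₂ = 62.7 × (109.0/7.0)^0.256 = 62.7 × (15.5714)^0.256
    = 62.7 × 2.0195 = 126.6204 km/h

126.62 km/h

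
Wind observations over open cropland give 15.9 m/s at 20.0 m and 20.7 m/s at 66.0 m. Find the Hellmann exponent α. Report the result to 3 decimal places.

α ≈ 0.221

Power law: V₂/V₁ = (z₂/z₁)^α ⇒ α = ln(V₂/V₁) / ln(z₂/z₁)
α = ln(20.7/15.9) / ln(66.0/20.0) = ln(1.3019) / ln(3.3000)
  = 0.26381 / 1.19392 = 0.22096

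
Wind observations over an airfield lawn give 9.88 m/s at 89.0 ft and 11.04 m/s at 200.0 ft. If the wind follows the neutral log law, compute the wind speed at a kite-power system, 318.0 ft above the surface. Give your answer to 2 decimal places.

11.70 m/s

Log law: V ∝ ln(z/z₀). From the pair, with r = V₁/V₂ = 0.89493,
ln z₀ = (ln z₁ − r·ln z₂)/(1 − r) = (4.4886 − 0.89493×5.2983)/0.10507 = -2.4076 → z₀ = 0.09003 ft
V₃ = V₁ · ln(z₃/z₀)/ln(z₁/z₀) = 9.88 × 8.1697/6.8962 = 11.7044 m/s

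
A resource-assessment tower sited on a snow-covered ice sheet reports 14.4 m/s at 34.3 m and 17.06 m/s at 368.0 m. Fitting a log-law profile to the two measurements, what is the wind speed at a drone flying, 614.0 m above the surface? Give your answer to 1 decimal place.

17.6 m/s

Log law: V ∝ ln(z/z₀). From the pair, with r = V₁/V₂ = 0.84408,
ln z₀ = (ln z₁ − r·ln z₂)/(1 − r) = (3.5351 − 0.84408×5.9081)/0.15592 = -9.3108 → z₀ = 0.00009044 m
V₃ = V₁ · ln(z₃/z₀)/ln(z₁/z₀) = 14.4 × 15.7308/12.8460 = 17.6338 m/s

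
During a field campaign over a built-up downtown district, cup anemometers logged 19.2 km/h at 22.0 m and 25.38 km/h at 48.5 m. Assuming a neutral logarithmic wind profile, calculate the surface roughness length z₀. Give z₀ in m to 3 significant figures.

Log law: V(z) ∝ ln(z/z₀). With r = V₁/V₂ = 19.2/25.38 = 0.75650,
r · ln(z₂/z₀) = ln(z₁/z₀) ⇒ ln z₀ = (ln z₁ − r·ln z₂)/(1 − r)
ln z₀ = (3.09104 − 0.75650×3.88156) / 0.24350 = 0.6351
z₀ = exp(0.6351) = 1.887 m

z₀ ≈ 1.89 m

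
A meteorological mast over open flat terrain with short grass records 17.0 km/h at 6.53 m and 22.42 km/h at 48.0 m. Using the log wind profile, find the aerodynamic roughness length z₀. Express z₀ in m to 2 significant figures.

Log law: V(z) ∝ ln(z/z₀). With r = V₁/V₂ = 17.0/22.42 = 0.75825,
r · ln(z₂/z₀) = ln(z₁/z₀) ⇒ ln z₀ = (ln z₁ − r·ln z₂)/(1 − r)
ln z₀ = (1.87641 − 0.75825×3.87120) / 0.24175 = -4.3803
z₀ = exp(-4.3803) = 0.01252 m

z₀ ≈ 0.013 m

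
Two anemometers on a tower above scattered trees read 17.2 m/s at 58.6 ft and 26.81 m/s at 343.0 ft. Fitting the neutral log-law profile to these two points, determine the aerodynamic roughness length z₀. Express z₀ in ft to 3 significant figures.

Log law: V(z) ∝ ln(z/z₀). With r = V₁/V₂ = 17.2/26.81 = 0.64155,
r · ln(z₂/z₀) = ln(z₁/z₀) ⇒ ln z₀ = (ln z₁ − r·ln z₂)/(1 − r)
ln z₀ = (4.07073 − 0.64155×5.83773) / 0.35845 = 0.9082
z₀ = exp(0.9082) = 2.480 ft

z₀ ≈ 2.48 ft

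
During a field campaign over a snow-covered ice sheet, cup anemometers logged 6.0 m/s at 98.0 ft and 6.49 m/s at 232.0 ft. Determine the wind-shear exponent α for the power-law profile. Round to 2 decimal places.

α ≈ 0.09

Power law: V₂/V₁ = (z₂/z₁)^α ⇒ α = ln(V₂/V₁) / ln(z₂/z₁)
α = ln(6.49/6.0) / ln(232.0/98.0) = ln(1.0817) / ln(2.3673)
  = 0.07850 / 0.86177 = 0.09110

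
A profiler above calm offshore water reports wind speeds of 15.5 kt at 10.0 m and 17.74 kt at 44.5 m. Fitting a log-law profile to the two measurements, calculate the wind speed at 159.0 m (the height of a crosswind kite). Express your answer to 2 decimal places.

19.65 kt

Log law: V ∝ ln(z/z₀). From the pair, with r = V₁/V₂ = 0.87373,
ln z₀ = (ln z₁ − r·ln z₂)/(1 − r) = (2.3026 − 0.87373×3.7955)/0.12627 = -8.0278 → z₀ = 0.0003263 m
V₃ = V₁ · ln(z₃/z₀)/ln(z₁/z₀) = 15.5 × 13.0967/10.3304 = 19.6507 kt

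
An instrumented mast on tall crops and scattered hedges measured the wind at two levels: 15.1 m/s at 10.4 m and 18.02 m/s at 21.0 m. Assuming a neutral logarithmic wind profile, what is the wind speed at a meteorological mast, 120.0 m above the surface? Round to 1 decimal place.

25.3 m/s

Log law: V ∝ ln(z/z₀). From the pair, with r = V₁/V₂ = 0.83796,
ln z₀ = (ln z₁ − r·ln z₂)/(1 − r) = (2.3418 − 0.83796×3.0445)/0.16204 = -1.2921 → z₀ = 0.2747 m
V₃ = V₁ · ln(z₃/z₀)/ln(z₁/z₀) = 15.1 × 6.0796/3.6339 = 25.2626 m/s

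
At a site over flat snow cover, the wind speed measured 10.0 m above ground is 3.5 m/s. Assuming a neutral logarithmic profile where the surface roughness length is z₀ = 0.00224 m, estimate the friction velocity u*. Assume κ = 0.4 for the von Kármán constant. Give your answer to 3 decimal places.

u* ≈ 0.167 m/s

Log law: V(z) = (u*/κ) · ln(z/z₀) ⇒ u* = κ · V / ln(z/z₀)
u* = 0.4 × 3.5 / ln(10.0/0.00224) = 0.4 × 3.5 / 8.4039
   = 1.4000 / 8.4039 = 0.1666 m/s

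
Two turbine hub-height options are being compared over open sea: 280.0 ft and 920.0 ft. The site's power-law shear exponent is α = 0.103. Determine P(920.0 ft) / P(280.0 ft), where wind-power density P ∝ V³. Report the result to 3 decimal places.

1.444

Speed ratio: V_B/V_A = (z_B/z_A)^α = (920.0/280.0)^0.103 = (3.2857)^0.103 = 1.13035
Power-density ratio: P_B/P_A = (V_B/V_A)³ = (1.13035)³ = 1.44424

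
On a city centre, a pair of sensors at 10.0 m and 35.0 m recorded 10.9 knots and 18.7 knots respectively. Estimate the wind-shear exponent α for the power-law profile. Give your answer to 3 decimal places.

α ≈ 0.431

Power law: V₂/V₁ = (z₂/z₁)^α ⇒ α = ln(V₂/V₁) / ln(z₂/z₁)
α = ln(18.7/10.9) / ln(35.0/10.0) = ln(1.7156) / ln(3.5000)
  = 0.53976 / 1.25276 = 0.43086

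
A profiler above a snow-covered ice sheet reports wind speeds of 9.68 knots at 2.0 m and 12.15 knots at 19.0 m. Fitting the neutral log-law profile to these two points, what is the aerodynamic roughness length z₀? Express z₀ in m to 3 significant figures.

Log law: V(z) ∝ ln(z/z₀). With r = V₁/V₂ = 9.68/12.15 = 0.79671,
r · ln(z₂/z₀) = ln(z₁/z₀) ⇒ ln z₀ = (ln z₁ − r·ln z₂)/(1 − r)
ln z₀ = (0.69315 − 0.79671×2.94444) / 0.20329 = -8.1297
z₀ = exp(-8.1297) = 0.0002946 m

z₀ ≈ 0.000295 m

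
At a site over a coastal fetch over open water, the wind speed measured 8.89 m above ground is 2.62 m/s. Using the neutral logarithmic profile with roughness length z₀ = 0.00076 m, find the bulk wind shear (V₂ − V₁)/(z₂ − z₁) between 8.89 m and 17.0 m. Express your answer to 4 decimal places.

Log law: V₂ = V₁ · ln(z₂/z₀)/ln(z₁/z₀) = 2.62 × 10.0154/9.3671 = 2.8013 m/s
ΔV/Δz = (2.8013 − 2.62)/(17.0 − 8.89) = 0.1813/8.1100 = 0.02236 m/s/m

0.0224 m/s/m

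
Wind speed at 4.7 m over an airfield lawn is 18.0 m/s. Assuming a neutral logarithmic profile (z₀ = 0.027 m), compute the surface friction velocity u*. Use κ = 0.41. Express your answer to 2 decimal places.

Log law: V(z) = (u*/κ) · ln(z/z₀) ⇒ u* = κ · V / ln(z/z₀)
u* = 0.41 × 18.0 / ln(4.7/0.027) = 0.41 × 18.0 / 5.1595
   = 7.3800 / 5.1595 = 1.4304 m/s

u* ≈ 1.43 m/s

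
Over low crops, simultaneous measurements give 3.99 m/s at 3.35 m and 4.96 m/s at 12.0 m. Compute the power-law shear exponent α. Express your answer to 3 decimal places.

α ≈ 0.171

Power law: V₂/V₁ = (z₂/z₁)^α ⇒ α = ln(V₂/V₁) / ln(z₂/z₁)
α = ln(4.96/3.99) / ln(12.0/3.35) = ln(1.2431) / ln(3.5821)
  = 0.21761 / 1.27595 = 0.17055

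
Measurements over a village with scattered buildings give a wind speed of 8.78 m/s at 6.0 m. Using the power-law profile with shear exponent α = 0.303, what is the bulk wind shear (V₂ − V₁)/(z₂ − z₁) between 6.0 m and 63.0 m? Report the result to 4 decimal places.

Power law: V₂ = V₁ · (z₂/z₁)^α = 8.78 × (10.5000)^0.303 = 17.9025 m/s
ΔV/Δz = (17.9025 − 8.78)/(63.0 − 6.0) = 9.1225/57.0000 = 0.16004 m/s/m

0.1600 m/s/m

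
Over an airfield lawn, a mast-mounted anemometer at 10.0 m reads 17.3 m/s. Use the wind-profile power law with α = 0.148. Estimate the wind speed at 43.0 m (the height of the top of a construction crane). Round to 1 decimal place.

21.5 m/s

Power-law profile: V₂ = V₁ · (z₂/z₁)^α
V₂ = 17.3 × (43.0/10.0)^0.148 = 17.3 × (4.3000)^0.148
    = 17.3 × 1.2409 = 21.4684 m/s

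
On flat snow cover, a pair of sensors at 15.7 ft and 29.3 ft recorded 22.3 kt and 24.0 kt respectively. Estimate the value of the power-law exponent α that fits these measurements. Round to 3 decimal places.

α ≈ 0.118

Power law: V₂/V₁ = (z₂/z₁)^α ⇒ α = ln(V₂/V₁) / ln(z₂/z₁)
α = ln(24.0/22.3) / ln(29.3/15.7) = ln(1.0762) / ln(1.8662)
  = 0.07347 / 0.62393 = 0.11775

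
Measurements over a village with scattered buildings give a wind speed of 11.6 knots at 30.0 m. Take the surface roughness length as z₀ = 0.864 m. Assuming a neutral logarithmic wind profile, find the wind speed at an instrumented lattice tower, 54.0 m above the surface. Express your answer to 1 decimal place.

13.5 knots

Log law: V(z) ∝ ln(z/z₀), so V₂/V₁ = ln(z₂/z₀) / ln(z₁/z₀).
ln(54.0/0.864) = 4.1352, ln(30.0/0.864) = 3.5474
V₂ = 11.6 × 4.1352/3.5474 = 11.6 × 1.1657 = 13.5221 knots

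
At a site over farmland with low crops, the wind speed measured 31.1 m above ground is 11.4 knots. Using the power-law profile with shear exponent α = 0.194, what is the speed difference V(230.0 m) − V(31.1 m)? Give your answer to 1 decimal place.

5.4 knots

Power law: V₂ = V₁ · (z₂/z₁)^α = 11.4 × (7.3955)^0.194 = 16.8068 knots
ΔV = 16.8068 − 11.4 = 5.4068 knots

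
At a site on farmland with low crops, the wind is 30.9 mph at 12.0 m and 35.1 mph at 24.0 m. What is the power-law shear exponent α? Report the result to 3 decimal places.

Power law: V₂/V₁ = (z₂/z₁)^α ⇒ α = ln(V₂/V₁) / ln(z₂/z₁)
α = ln(35.1/30.9) / ln(24.0/12.0) = ln(1.1359) / ln(2.0000)
  = 0.12744 / 0.69315 = 0.18386

α ≈ 0.184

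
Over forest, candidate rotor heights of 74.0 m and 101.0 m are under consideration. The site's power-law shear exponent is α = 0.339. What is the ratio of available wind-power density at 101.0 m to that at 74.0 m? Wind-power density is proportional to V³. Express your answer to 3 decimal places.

1.372

Speed ratio: V_B/V_A = (z_B/z_A)^α = (101.0/74.0)^0.339 = (1.3649)^0.339 = 1.11121
Power-density ratio: P_B/P_A = (V_B/V_A)³ = (1.11121)³ = 1.37210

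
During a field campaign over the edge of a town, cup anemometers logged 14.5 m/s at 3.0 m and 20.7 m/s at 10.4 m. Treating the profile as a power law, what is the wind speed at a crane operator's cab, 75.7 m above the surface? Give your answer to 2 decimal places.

36.54 m/s

First find α: α = ln(V₂/V₁)/ln(z₂/z₁) = ln(20.7/14.5)/ln(10.4/3.0) = 0.35599/1.24319 = 0.2863
Extrapolate from 10.4 m to 75.7 m: V₃ = 20.7 × (75.7/10.4)^0.2863 = 20.7 × 1.7654 = 36.5443 m/s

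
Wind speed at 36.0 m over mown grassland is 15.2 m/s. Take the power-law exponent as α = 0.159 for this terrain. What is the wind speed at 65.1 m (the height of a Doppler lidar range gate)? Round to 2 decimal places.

Power-law profile: V₂ = V₁ · (z₂/z₁)^α
V₂ = 15.2 × (65.1/36.0)^0.159 = 15.2 × (1.8083)^0.159
    = 15.2 × 1.0988 = 16.7013 m/s

16.70 m/s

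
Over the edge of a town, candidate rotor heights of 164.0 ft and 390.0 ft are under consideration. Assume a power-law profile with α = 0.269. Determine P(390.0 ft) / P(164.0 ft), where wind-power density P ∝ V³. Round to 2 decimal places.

Speed ratio: V_B/V_A = (z_B/z_A)^α = (390.0/164.0)^0.269 = (2.3780)^0.269 = 1.26242
Power-density ratio: P_B/P_A = (V_B/V_A)³ = (1.26242)³ = 2.01192

2.01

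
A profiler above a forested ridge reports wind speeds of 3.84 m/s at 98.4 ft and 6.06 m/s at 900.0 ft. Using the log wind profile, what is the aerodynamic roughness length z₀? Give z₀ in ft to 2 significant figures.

Log law: V(z) ∝ ln(z/z₀). With r = V₁/V₂ = 3.84/6.06 = 0.63366,
r · ln(z₂/z₀) = ln(z₁/z₀) ⇒ ln z₀ = (ln z₁ − r·ln z₂)/(1 − r)
ln z₀ = (4.58904 − 0.63366×6.80239) / 0.36634 = 0.7605
z₀ = exp(0.7605) = 2.139 ft

z₀ ≈ 2.1 ft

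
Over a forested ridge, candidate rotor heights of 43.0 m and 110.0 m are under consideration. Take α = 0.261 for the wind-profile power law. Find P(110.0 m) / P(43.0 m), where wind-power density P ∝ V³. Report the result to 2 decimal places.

2.09

Speed ratio: V_B/V_A = (z_B/z_A)^α = (110.0/43.0)^0.261 = (2.5581)^0.261 = 1.27782
Power-density ratio: P_B/P_A = (V_B/V_A)³ = (1.27782)³ = 2.08643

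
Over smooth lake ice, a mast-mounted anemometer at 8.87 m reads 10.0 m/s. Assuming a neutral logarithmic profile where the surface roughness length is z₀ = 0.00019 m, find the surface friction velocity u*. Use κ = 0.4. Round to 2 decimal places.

Log law: V(z) = (u*/κ) · ln(z/z₀) ⇒ u* = κ · V / ln(z/z₀)
u* = 0.4 × 10.0 / ln(8.87/0.00019) = 0.4 × 10.0 / 10.7512
   = 4.0000 / 10.7512 = 0.3721 m/s

u* ≈ 0.37 m/s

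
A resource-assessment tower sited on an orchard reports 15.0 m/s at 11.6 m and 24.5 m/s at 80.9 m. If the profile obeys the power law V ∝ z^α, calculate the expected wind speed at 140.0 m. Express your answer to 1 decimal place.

28.1 m/s

First find α: α = ln(V₂/V₁)/ln(z₂/z₁) = ln(24.5/15.0)/ln(80.9/11.6) = 0.49062/1.94221 = 0.2526
Extrapolate from 80.9 m to 140.0 m: V₃ = 24.5 × (140.0/80.9)^0.2526 = 24.5 × 1.1486 = 28.1406 m/s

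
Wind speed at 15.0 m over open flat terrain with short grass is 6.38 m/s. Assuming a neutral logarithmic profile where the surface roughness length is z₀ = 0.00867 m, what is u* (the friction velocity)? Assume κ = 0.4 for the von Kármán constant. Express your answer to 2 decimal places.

u* ≈ 0.34 m/s

Log law: V(z) = (u*/κ) · ln(z/z₀) ⇒ u* = κ · V / ln(z/z₀)
u* = 0.4 × 6.38 / ln(15.0/0.00867) = 0.4 × 6.38 / 7.4559
   = 2.5520 / 7.4559 = 0.3423 m/s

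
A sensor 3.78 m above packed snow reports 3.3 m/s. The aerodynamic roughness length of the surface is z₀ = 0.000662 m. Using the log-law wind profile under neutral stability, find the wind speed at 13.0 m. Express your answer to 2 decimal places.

3.77 m/s

Log law: V(z) ∝ ln(z/z₀), so V₂/V₁ = ln(z₂/z₀) / ln(z₁/z₀).
ln(13.0/0.000662) = 9.8852, ln(3.78/0.000662) = 8.6500
V₂ = 3.3 × 9.8852/8.6500 = 3.3 × 1.1428 = 3.7712 m/s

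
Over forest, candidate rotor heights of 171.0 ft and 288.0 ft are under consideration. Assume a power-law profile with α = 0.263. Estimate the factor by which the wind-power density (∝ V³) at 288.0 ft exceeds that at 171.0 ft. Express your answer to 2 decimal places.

Speed ratio: V_B/V_A = (z_B/z_A)^α = (288.0/171.0)^0.263 = (1.6842)^0.263 = 1.14694
Power-density ratio: P_B/P_A = (V_B/V_A)³ = (1.14694)³ = 1.50878

1.51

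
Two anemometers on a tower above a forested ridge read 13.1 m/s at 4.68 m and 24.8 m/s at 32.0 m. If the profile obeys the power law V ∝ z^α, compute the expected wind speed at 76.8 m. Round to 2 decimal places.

First find α: α = ln(V₂/V₁)/ln(z₂/z₁) = ln(24.8/13.1)/ln(32.0/4.68) = 0.63823/1.92244 = 0.3320
Extrapolate from 32.0 m to 76.8 m: V₃ = 24.8 × (76.8/32.0)^0.3320 = 24.8 × 1.3373 = 33.1649 m/s

33.16 m/s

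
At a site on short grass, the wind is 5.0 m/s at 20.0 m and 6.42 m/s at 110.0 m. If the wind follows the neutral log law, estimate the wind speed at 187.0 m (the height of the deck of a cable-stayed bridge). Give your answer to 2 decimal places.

Log law: V ∝ ln(z/z₀). From the pair, with r = V₁/V₂ = 0.77882,
ln z₀ = (ln z₁ − r·ln z₂)/(1 − r) = (2.9957 − 0.77882×4.7005)/0.22118 = -3.0069 → z₀ = 0.04944 m
V₃ = V₁ · ln(z₃/z₀)/ln(z₁/z₀) = 5.0 × 8.2380/6.0026 = 6.8620 m/s

6.86 m/s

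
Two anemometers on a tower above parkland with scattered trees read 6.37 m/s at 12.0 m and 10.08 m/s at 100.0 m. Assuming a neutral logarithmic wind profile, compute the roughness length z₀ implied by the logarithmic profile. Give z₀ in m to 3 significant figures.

Log law: V(z) ∝ ln(z/z₀). With r = V₁/V₂ = 6.37/10.08 = 0.63194,
r · ln(z₂/z₀) = ln(z₁/z₀) ⇒ ln z₀ = (ln z₁ − r·ln z₂)/(1 − r)
ln z₀ = (2.48491 − 0.63194×4.60517) / 0.36806 = -1.1555
z₀ = exp(-1.1555) = 0.3149 m

z₀ ≈ 0.315 m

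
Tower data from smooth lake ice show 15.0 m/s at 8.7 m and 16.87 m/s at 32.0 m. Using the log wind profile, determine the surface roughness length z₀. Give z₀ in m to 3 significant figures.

z₀ ≈ 0.000253 m

Log law: V(z) ∝ ln(z/z₀). With r = V₁/V₂ = 15.0/16.87 = 0.88915,
r · ln(z₂/z₀) = ln(z₁/z₀) ⇒ ln z₀ = (ln z₁ − r·ln z₂)/(1 − r)
ln z₀ = (2.16332 − 0.88915×3.46574) / 0.11085 = -8.2838
z₀ = exp(-8.2838) = 0.0002526 m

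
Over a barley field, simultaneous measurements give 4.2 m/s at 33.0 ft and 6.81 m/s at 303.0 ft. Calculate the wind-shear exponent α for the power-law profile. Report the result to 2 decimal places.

Power law: V₂/V₁ = (z₂/z₁)^α ⇒ α = ln(V₂/V₁) / ln(z₂/z₁)
α = ln(6.81/4.2) / ln(303.0/33.0) = ln(1.6214) / ln(9.1818)
  = 0.48331 / 2.21723 = 0.21798

α ≈ 0.22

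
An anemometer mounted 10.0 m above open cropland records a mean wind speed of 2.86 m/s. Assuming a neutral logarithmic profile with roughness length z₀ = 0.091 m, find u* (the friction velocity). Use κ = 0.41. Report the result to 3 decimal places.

Log law: V(z) = (u*/κ) · ln(z/z₀) ⇒ u* = κ · V / ln(z/z₀)
u* = 0.41 × 2.86 / ln(10.0/0.091) = 0.41 × 2.86 / 4.6995
   = 1.1726 / 4.6995 = 0.2495 m/s

u* ≈ 0.250 m/s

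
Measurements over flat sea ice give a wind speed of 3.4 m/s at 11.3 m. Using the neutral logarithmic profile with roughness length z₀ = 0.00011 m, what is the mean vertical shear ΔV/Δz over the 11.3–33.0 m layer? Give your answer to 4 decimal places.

0.0146 m/s/m

Log law: V₂ = V₁ · ln(z₂/z₀)/ln(z₁/z₀) = 3.4 × 12.6115/11.5398 = 3.7158 m/s
ΔV/Δz = (3.7158 − 3.4)/(33.0 − 11.3) = 0.3158/21.7000 = 0.01455 m/s/m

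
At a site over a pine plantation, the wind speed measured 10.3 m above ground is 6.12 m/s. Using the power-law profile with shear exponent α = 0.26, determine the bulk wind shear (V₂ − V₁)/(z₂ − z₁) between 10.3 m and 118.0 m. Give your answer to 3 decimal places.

0.050 m/s/m

Power law: V₂ = V₁ · (z₂/z₁)^α = 6.12 × (11.4563)^0.26 = 11.5373 m/s
ΔV/Δz = (11.5373 − 6.12)/(118.0 − 10.3) = 5.4173/107.7000 = 0.05030 m/s/m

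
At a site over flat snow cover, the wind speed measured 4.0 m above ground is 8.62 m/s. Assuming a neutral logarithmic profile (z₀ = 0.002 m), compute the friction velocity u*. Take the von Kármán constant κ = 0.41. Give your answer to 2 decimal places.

u* ≈ 0.46 m/s

Log law: V(z) = (u*/κ) · ln(z/z₀) ⇒ u* = κ · V / ln(z/z₀)
u* = 0.41 × 8.62 / ln(4.0/0.002) = 0.41 × 8.62 / 7.6009
   = 3.5342 / 7.6009 = 0.4650 m/s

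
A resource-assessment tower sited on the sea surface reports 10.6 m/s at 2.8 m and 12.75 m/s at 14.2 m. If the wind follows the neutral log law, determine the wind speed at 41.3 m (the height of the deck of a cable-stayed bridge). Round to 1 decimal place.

14.2 m/s

Log law: V ∝ ln(z/z₀). From the pair, with r = V₁/V₂ = 0.83137,
ln z₀ = (ln z₁ − r·ln z₂)/(1 − r) = (1.0296 − 0.83137×2.6532)/0.16863 = -6.9752 → z₀ = 0.0009348 m
V₃ = V₁ · ln(z₃/z₀)/ln(z₁/z₀) = 10.6 × 10.6961/8.0048 = 14.1637 m/s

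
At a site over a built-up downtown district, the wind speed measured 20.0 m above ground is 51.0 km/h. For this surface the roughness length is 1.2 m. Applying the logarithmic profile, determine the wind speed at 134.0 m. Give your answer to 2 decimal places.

Log law: V(z) ∝ ln(z/z₀), so V₂/V₁ = ln(z₂/z₀) / ln(z₁/z₀).
ln(134.0/1.2) = 4.7155, ln(20.0/1.2) = 2.8134
V₂ = 51.0 × 4.7155/2.8134 = 51.0 × 1.6761 = 85.4804 km/h

85.48 km/h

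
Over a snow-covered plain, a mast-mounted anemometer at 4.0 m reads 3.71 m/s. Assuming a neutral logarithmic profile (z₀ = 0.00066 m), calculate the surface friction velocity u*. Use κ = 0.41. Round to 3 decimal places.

Log law: V(z) = (u*/κ) · ln(z/z₀) ⇒ u* = κ · V / ln(z/z₀)
u* = 0.41 × 3.71 / ln(4.0/0.00066) = 0.41 × 3.71 / 8.7096
   = 1.5211 / 8.7096 = 0.1746 m/s

u* ≈ 0.175 m/s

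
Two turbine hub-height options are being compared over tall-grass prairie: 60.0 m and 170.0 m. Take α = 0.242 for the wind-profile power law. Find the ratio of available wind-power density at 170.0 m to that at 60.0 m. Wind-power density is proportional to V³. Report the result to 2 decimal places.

2.13

Speed ratio: V_B/V_A = (z_B/z_A)^α = (170.0/60.0)^0.242 = (2.8333)^0.242 = 1.28664
Power-density ratio: P_B/P_A = (V_B/V_A)³ = (1.28664)³ = 2.12994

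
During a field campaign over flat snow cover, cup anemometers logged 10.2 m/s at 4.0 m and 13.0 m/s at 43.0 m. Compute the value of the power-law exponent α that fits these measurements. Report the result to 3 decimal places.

Power law: V₂/V₁ = (z₂/z₁)^α ⇒ α = ln(V₂/V₁) / ln(z₂/z₁)
α = ln(13.0/10.2) / ln(43.0/4.0) = ln(1.2745) / ln(10.7500)
  = 0.24256 / 2.37491 = 0.10214

α ≈ 0.102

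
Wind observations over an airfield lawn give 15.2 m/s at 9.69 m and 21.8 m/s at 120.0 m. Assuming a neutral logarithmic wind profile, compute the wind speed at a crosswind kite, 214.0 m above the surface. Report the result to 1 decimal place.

Log law: V ∝ ln(z/z₀). From the pair, with r = V₁/V₂ = 0.69725,
ln z₀ = (ln z₁ − r·ln z₂)/(1 − r) = (2.2711 − 0.69725×4.7875)/0.30275 = -3.5242 → z₀ = 0.02947 m
V₃ = V₁ · ln(z₃/z₀)/ln(z₁/z₀) = 15.2 × 8.8902/5.7953 = 23.3172 m/s

23.3 m/s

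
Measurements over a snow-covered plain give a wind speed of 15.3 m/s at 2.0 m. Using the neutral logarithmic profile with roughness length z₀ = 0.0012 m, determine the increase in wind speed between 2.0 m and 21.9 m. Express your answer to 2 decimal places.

Log law: V₂ = V₁ · ln(z₂/z₀)/ln(z₁/z₀) = 15.3 × 9.8119/7.4186 = 20.2360 m/s
ΔV = 20.2360 − 15.3 = 4.9360 m/s

4.94 m/s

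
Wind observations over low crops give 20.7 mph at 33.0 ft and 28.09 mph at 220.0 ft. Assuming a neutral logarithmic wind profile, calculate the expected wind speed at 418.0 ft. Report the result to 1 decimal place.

30.6 mph

Log law: V ∝ ln(z/z₀). From the pair, with r = V₁/V₂ = 0.73692,
ln z₀ = (ln z₁ − r·ln z₂)/(1 − r) = (3.4965 − 0.73692×5.3936)/0.26308 = -1.8175 → z₀ = 0.1624 ft
V₃ = V₁ · ln(z₃/z₀)/ln(z₁/z₀) = 20.7 × 7.8530/5.3140 = 30.5903 mph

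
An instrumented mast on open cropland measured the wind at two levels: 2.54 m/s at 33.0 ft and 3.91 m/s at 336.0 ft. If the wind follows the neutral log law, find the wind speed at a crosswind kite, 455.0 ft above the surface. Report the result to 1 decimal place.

4.1 m/s

Log law: V ∝ ln(z/z₀). From the pair, with r = V₁/V₂ = 0.64962,
ln z₀ = (ln z₁ − r·ln z₂)/(1 − r) = (3.4965 − 0.64962×5.8171)/0.35038 = -0.8059 → z₀ = 0.4467 ft
V₃ = V₁ · ln(z₃/z₀)/ln(z₁/z₀) = 2.54 × 6.9262/4.3024 = 4.0890 m/s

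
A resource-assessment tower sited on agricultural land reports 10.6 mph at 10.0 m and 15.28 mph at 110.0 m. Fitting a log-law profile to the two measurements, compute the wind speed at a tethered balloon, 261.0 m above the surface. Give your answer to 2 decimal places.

16.97 mph

Log law: V ∝ ln(z/z₀). From the pair, with r = V₁/V₂ = 0.69372,
ln z₀ = (ln z₁ − r·ln z₂)/(1 − r) = (2.3026 − 0.69372×4.7005)/0.30628 = -3.1285 → z₀ = 0.04378 m
V₃ = V₁ · ln(z₃/z₀)/ln(z₁/z₀) = 10.6 × 8.6931/5.4311 = 16.9664 mph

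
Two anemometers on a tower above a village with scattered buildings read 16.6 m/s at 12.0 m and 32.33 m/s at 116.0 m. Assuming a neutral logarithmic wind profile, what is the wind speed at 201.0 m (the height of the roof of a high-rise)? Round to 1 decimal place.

36.1 m/s

Log law: V ∝ ln(z/z₀). From the pair, with r = V₁/V₂ = 0.51345,
ln z₀ = (ln z₁ − r·ln z₂)/(1 − r) = (2.4849 − 0.51345×4.7536)/0.48655 = 0.0907 → z₀ = 1.095 m
V₃ = V₁ · ln(z₃/z₀)/ln(z₁/z₀) = 16.6 × 5.2126/2.3942 = 36.1415 m/s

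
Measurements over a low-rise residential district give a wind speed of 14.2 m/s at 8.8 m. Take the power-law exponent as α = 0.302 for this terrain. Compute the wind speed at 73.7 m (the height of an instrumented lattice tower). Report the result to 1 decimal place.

Power-law profile: V₂ = V₁ · (z₂/z₁)^α
V₂ = 14.2 × (73.7/8.8)^0.302 = 14.2 × (8.3750)^0.302
    = 14.2 × 1.8999 = 26.9792 m/s

27.0 m/s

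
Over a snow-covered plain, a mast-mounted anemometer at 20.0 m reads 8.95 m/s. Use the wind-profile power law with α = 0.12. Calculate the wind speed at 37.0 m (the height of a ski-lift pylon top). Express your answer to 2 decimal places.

Power-law profile: V₂ = V₁ · (z₂/z₁)^α
V₂ = 8.95 × (37.0/20.0)^0.12 = 8.95 × (1.8500)^0.12
    = 8.95 × 1.0766 = 9.6357 m/s

9.64 m/s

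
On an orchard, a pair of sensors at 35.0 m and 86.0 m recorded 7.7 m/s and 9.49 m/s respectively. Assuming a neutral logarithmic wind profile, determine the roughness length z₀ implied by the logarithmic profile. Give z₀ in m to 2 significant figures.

z₀ ≈ 0.73 m

Log law: V(z) ∝ ln(z/z₀). With r = V₁/V₂ = 7.7/9.49 = 0.81138,
r · ln(z₂/z₀) = ln(z₁/z₀) ⇒ ln z₀ = (ln z₁ − r·ln z₂)/(1 − r)
ln z₀ = (3.55535 − 0.81138×4.45435) / 0.18862 = -0.3119
z₀ = exp(-0.3119) = 0.7321 m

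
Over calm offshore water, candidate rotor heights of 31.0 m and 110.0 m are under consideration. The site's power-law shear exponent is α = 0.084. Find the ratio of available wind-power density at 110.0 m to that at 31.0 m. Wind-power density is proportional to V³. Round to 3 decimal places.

1.376

Speed ratio: V_B/V_A = (z_B/z_A)^α = (110.0/31.0)^0.084 = (3.5484)^0.084 = 1.11225
Power-density ratio: P_B/P_A = (V_B/V_A)³ = (1.11225)³ = 1.37597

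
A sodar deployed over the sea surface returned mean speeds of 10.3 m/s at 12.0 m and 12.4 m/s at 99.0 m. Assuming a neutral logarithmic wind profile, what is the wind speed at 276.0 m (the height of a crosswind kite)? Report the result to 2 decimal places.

13.42 m/s

Log law: V ∝ ln(z/z₀). From the pair, with r = V₁/V₂ = 0.83065,
ln z₀ = (ln z₁ − r·ln z₂)/(1 − r) = (2.4849 − 0.83065×4.5951)/0.16935 = -7.8652 → z₀ = 0.0003839 m
V₃ = V₁ · ln(z₃/z₀)/ln(z₁/z₀) = 10.3 × 13.4856/10.3501 = 13.4203 m/s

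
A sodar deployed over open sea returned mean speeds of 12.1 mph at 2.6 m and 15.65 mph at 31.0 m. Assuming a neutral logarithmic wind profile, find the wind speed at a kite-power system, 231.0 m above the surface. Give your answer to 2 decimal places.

18.53 mph

Log law: V ∝ ln(z/z₀). From the pair, with r = V₁/V₂ = 0.77316,
ln z₀ = (ln z₁ − r·ln z₂)/(1 − r) = (0.9555 − 0.77316×3.4340)/0.22684 = -7.4923 → z₀ = 0.0005574 m
V₃ = V₁ · ln(z₃/z₀)/ln(z₁/z₀) = 12.1 × 12.9347/8.4478 = 18.5267 mph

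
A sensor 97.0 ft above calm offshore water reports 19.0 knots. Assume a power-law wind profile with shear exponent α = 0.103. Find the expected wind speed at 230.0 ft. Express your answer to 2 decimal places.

Power-law profile: V₂ = V₁ · (z₂/z₁)^α
V₂ = 19.0 × (230.0/97.0)^0.103 = 19.0 × (2.3711)^0.103
    = 19.0 × 1.0930 = 20.7670 knots

20.77 knots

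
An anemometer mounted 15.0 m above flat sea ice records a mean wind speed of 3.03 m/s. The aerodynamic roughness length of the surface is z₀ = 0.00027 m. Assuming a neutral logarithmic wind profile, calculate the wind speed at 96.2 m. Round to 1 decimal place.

3.5 m/s

Log law: V(z) ∝ ln(z/z₀), so V₂/V₁ = ln(z₂/z₀) / ln(z₁/z₀).
ln(96.2/0.00027) = 12.7835, ln(15.0/0.00027) = 10.9251
V₂ = 3.03 × 12.7835/10.9251 = 3.03 × 1.1701 = 3.5454 m/s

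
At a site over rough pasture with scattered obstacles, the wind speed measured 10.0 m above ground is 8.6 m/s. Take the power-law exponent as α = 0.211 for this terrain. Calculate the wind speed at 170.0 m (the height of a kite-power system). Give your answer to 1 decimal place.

Power-law profile: V₂ = V₁ · (z₂/z₁)^α
V₂ = 8.6 × (170.0/10.0)^0.211 = 8.6 × (17.0000)^0.211
    = 8.6 × 1.8181 = 15.6359 m/s

15.6 m/s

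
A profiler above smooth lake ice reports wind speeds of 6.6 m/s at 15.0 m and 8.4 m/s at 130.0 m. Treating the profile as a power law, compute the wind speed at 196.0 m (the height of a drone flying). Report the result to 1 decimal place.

First find α: α = ln(V₂/V₁)/ln(z₂/z₁) = ln(8.4/6.6)/ln(130.0/15.0) = 0.24116/2.15948 = 0.1117
Extrapolate from 130.0 m to 196.0 m: V₃ = 8.4 × (196.0/130.0)^0.1117 = 8.4 × 1.0469 = 8.7941 m/s

8.8 m/s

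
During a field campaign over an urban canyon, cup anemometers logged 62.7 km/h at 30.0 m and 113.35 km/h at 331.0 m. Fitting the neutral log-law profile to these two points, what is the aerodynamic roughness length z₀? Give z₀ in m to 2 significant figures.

Log law: V(z) ∝ ln(z/z₀). With r = V₁/V₂ = 62.7/113.35 = 0.55315,
r · ln(z₂/z₀) = ln(z₁/z₀) ⇒ ln z₀ = (ln z₁ − r·ln z₂)/(1 − r)
ln z₀ = (3.40120 − 0.55315×5.80212) / 0.44685 = 0.4291
z₀ = exp(0.4291) = 1.536 m

z₀ ≈ 1.5 m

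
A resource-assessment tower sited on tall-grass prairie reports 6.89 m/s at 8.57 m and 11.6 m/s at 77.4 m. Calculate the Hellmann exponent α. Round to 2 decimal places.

Power law: V₂/V₁ = (z₂/z₁)^α ⇒ α = ln(V₂/V₁) / ln(z₂/z₁)
α = ln(11.6/6.89) / ln(77.4/8.57) = ln(1.6836) / ln(9.0315)
  = 0.52093 / 2.20072 = 0.23671

α ≈ 0.24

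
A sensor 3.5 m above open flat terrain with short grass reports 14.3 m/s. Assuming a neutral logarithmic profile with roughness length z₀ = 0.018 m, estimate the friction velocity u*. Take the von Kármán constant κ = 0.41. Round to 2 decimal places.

Log law: V(z) = (u*/κ) · ln(z/z₀) ⇒ u* = κ · V / ln(z/z₀)
u* = 0.41 × 14.3 / ln(3.5/0.018) = 0.41 × 14.3 / 5.2701
   = 5.8630 / 5.2701 = 1.1125 m/s

u* ≈ 1.11 m/s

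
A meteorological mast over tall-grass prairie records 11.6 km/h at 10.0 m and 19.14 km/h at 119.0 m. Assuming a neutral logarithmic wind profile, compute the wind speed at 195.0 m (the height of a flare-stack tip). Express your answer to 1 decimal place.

Log law: V ∝ ln(z/z₀). From the pair, with r = V₁/V₂ = 0.60606,
ln z₀ = (ln z₁ − r·ln z₂)/(1 − r) = (2.3026 − 0.60606×4.7791)/0.39394 = -1.5075 → z₀ = 0.2215 m
V₃ = V₁ · ln(z₃/z₀)/ln(z₁/z₀) = 11.6 × 6.7805/3.8101 = 20.6436 km/h

20.6 km/h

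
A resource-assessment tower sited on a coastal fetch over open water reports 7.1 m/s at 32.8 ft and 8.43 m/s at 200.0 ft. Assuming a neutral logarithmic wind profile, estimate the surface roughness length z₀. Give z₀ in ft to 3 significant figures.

z₀ ≈ 0.00211 ft

Log law: V(z) ∝ ln(z/z₀). With r = V₁/V₂ = 7.1/8.43 = 0.84223,
r · ln(z₂/z₀) = ln(z₁/z₀) ⇒ ln z₀ = (ln z₁ − r·ln z₂)/(1 − r)
ln z₀ = (3.49043 − 0.84223×5.29832) / 0.15777 = -6.1607
z₀ = exp(-6.1607) = 0.002111 ft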